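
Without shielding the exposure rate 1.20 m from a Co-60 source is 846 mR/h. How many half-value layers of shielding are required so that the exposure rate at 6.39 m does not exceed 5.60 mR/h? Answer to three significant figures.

2.41 half-value layers

At 6.39 m, distance alone gives (1.20/6.39)² = 0.03527, so 846 × 0.03527 = 29.84 mR/h.
Further attenuation needed: 29.84/5.60 = 5.329.
n = log₂(5.329) = 2.414 half-value layers.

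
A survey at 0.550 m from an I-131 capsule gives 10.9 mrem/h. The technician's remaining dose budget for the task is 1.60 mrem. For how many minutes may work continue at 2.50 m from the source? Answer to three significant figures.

Using I₁d₁² = I₂d₂², rate at 2.50 m:
10.9 × (0.550/2.50)² = 10.9 × 0.04840 = 0.5276 mrem/h.
Stay time = 1.60 mrem ÷ 0.5276 mrem/h = 3.033 h = 182.0 min.

182 min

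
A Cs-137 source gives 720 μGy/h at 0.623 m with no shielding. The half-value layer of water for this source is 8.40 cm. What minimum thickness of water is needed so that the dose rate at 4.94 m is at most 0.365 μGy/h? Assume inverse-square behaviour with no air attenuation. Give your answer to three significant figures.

At 4.94 m, distance alone gives (0.623/4.94)² = 0.01590, so 720 × 0.01590 = 11.45 μGy/h.
Further attenuation needed: 11.45/0.365 = 31.37.
n = log₂(31.37) = 4.971 half-value layers.
Thickness = 4.971 × 8.40 cm = 41.76 cm.

41.8 cm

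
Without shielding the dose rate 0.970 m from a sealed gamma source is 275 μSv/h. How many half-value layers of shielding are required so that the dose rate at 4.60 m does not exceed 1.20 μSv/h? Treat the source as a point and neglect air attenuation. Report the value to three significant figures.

3.35 half-value layers

At 4.60 m, distance alone gives (0.970/4.60)² = 0.04447, so 275 × 0.04447 = 12.23 μSv/h.
Further attenuation needed: 12.23/1.20 = 10.19.
n = log₂(10.19) = 3.349 half-value layers.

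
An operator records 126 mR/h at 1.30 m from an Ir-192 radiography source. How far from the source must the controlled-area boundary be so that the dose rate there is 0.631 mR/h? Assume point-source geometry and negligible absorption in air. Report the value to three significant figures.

18.4 m

Applying the 1/r² law, d₂ = d₁·√(I₁/I₂).
I₁/I₂ = 126/0.631 = 199.7, so d₂ = 1.30 × √199.7 = 18.37 m.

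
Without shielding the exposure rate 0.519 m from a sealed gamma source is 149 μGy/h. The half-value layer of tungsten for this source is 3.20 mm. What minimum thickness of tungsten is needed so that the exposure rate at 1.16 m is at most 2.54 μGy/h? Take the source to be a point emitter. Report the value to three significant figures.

11.4 mm

At 1.16 m, distance alone gives 149 × (0.519/1.16)² = 149 × 0.2002 = 29.83 μGy/h.
Further attenuation needed: 29.83/2.54 = 11.74.
n = log₂(11.74) = 3.553 half-value layers.
Thickness = 3.553 × 3.20 mm = 11.37 mm.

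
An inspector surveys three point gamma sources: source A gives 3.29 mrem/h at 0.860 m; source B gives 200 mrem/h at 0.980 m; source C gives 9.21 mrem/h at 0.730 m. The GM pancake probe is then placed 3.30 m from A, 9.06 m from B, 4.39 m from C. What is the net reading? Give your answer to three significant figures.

Each source contributes Iᵢ·(dᵢ/rᵢ)²; contributions add.
A: 3.29 × (0.860/3.30)² = 0.2234 mrem/h
B: 200 × (0.980/9.06)² = 2.340 mrem/h
C: 9.21 × (0.730/4.39)² = 0.2547 mrem/h
Total = 0.2234 + 2.340 + 0.2547 = 2.818 mrem/h.

2.82 mrem/h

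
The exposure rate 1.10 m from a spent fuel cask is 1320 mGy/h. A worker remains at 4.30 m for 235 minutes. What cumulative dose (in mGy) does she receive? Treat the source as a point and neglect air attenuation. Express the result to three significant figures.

338 mGy

Using I₁d₁² = I₂d₂², rate at 4.30 m:
(1.10/4.30)² = 0.06544, so 1320 × 0.06544 = 86.38 mGy/h.
Dose = rate × time = 86.38 mGy/h × 3.917 h = 338.4 mGy.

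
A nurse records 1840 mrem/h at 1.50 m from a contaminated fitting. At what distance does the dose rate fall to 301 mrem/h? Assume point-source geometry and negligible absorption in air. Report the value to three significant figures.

3.71 m

Applying the 1/r² law, d₂ = d₁·√(I₁/I₂).
I₁/I₂ = 1840/301 = 6.113, so d₂ = 1.50 × √6.113 = 3.709 m.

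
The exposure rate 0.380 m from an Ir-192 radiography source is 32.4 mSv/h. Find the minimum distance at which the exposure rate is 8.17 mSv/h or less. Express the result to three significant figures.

Using I₁d₁² = I₂d₂², d₂ = d₁·√(I₁/I₂).
I₁/I₂ = 32.4/8.17 = 3.966, so d₂ = 0.380 × √3.966 = 0.7568 m.

0.757 m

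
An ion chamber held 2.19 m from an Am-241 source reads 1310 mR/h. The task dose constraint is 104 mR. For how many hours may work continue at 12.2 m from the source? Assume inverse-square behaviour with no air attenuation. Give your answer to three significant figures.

Since intensity falls as 1/r², rate at 12.2 m:
1310 × (2.19/12.2)² = 1310 × 0.03222 = 42.21 mR/h.
Stay time = 104 mR ÷ 42.21 mR/h = 2.464 h.

2.46 h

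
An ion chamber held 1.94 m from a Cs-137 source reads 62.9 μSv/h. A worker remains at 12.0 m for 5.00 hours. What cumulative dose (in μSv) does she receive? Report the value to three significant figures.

By the inverse-square law, rate at 12.0 m:
62.9 × (1.94/12.0)² = 62.9 × 0.02614 = 1.644 μSv/h.
Dose = rate × time = 1.644 μSv/h × 5.000 h = 8.220 μSv.

8.22 μSv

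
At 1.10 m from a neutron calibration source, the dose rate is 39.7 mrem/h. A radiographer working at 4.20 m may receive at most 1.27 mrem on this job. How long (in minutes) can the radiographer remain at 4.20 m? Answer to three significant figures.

Applying the 1/r² law, rate at 4.20 m:
(1.10/4.20)² = 0.06859, so 39.7 × 0.06859 = 2.723 mrem/h.
Stay time = 1.27 mrem ÷ 2.723 mrem/h = 0.4664 h = 27.98 min.

28.0 min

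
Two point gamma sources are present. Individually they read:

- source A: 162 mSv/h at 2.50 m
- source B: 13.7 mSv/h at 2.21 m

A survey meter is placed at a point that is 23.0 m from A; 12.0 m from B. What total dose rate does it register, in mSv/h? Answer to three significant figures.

Each source contributes Iᵢ·(dᵢ/rᵢ)²; contributions add.
A: 162 × (2.50/23.0)² = 1.914 mSv/h
B: 13.7 × (2.21/12.0)² = 0.4647 mSv/h
Total = 1.914 + 0.4647 = 2.379 mSv/h.

2.38 mSv/h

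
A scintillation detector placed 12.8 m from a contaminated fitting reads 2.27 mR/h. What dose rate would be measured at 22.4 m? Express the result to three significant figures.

By the inverse-square law, scaling from 12.8 m to 22.4 m:
2.27 × (12.8/22.4)² = 2.27 × 0.3265 = 0.7412 mR/h.

0.741 mR/h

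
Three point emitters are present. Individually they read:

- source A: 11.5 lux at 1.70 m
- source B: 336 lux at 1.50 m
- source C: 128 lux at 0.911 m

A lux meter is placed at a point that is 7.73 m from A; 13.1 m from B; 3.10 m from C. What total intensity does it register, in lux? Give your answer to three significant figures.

By superposition, sum each source's inverse-square contribution:
A: 11.5 × (1.70/7.73)² = 0.5562 lux
B: 336 × (1.50/13.1)² = 4.405 lux
C: 128 × (0.911/3.10)² = 11.05 lux
Total = 0.5562 + 4.405 + 11.05 = 16.01 lux.

16.0 lux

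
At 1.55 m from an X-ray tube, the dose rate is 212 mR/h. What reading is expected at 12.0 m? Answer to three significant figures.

3.54 mR/h

Intensity scales as (d₁/d₂)², so the rate at 12.0 m is
212 × (1.55/12.0)² = 212 × 0.01668 = 3.536 mR/h.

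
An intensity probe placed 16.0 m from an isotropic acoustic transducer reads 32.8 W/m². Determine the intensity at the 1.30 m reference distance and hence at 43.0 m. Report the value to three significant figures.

4970 W/m²; 4.54 W/m²

Intensity scales as (d₁/d₂)², so
At 1.30 m: 32.8 × (16.0/1.30)² = 32.8 × 151.5 = 4969 W/m²
At 43.0 m: 4969 × (1.30/43.0)² = 4969 × 0.0009140 = 4.542 W/m².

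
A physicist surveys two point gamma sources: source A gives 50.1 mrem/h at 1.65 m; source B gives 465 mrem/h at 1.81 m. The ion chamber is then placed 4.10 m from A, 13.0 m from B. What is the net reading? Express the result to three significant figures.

By superposition, sum each source's inverse-square contribution:
A: 50.1 × (1.65/4.10)² = 8.114 mrem/h
B: 465 × (1.81/13.0)² = 9.014 mrem/h
Total = 8.114 + 9.014 = 17.13 mrem/h.

17.1 mrem/h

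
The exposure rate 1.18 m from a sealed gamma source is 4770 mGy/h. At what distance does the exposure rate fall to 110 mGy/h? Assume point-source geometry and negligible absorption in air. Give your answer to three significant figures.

Since intensity falls as 1/r², d₂ = d₁·√(I₁/I₂).
I₁/I₂ = 4770/110 = 43.36, so d₂ = 1.18 × √43.36 = 7.770 m.

7.77 m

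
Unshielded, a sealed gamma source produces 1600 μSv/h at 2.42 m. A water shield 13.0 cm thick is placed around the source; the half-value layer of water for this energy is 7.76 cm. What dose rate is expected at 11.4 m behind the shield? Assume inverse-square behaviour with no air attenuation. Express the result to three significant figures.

Distance alone: (2.42/11.4)² = 0.04506, so 1600 × 0.04506 = 72.10 μSv/h.
Shield: 13.0/7.76 = 1.675 half-value layers → attenuation 2^(−1.675) = 0.3132.
Combined: 72.10 × 0.3132 = 22.58 μSv/h.

22.6 μSv/h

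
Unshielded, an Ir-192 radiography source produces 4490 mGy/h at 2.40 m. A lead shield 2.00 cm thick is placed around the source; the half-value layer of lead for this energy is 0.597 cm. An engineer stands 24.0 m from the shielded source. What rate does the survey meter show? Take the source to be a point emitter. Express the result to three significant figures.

4.40 mGy/h

Distance alone: (2.40/24.0)² = 0.01000, so 4490 × 0.01000 = 44.90 mGy/h.
Shield: 2.00/0.597 = 3.350 half-value layers → attenuation 2^(−3.350) = 0.09807.
Combined: 44.90 × 0.09807 = 4.403 mGy/h.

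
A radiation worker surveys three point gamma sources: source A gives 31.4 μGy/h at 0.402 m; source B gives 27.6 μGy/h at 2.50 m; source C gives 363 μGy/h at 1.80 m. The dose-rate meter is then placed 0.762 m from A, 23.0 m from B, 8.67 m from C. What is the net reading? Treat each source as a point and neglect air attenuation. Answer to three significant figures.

Each source contributes Iᵢ·(dᵢ/rᵢ)²; contributions add.
A: 31.4 × (0.402/0.762)² = 8.739 μGy/h
B: 27.6 × (2.50/23.0)² = 0.3261 μGy/h
C: 363 × (1.80/8.67)² = 15.65 μGy/h
Total = 8.739 + 0.3261 + 15.65 = 24.72 μGy/h.

24.7 μGy/h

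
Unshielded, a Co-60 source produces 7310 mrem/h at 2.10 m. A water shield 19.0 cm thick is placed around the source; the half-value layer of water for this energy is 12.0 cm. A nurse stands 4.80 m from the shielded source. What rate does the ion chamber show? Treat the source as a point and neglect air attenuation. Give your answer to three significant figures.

467 mrem/h

Distance alone: (2.10/4.80)² = 0.1914, so 7310 × 0.1914 = 1399 mrem/h.
Shield: 19.0/12.0 = 1.583 half-value layers → attenuation 2^(−1.583) = 0.3338.
Combined: 1399 × 0.3338 = 467.0 mrem/h.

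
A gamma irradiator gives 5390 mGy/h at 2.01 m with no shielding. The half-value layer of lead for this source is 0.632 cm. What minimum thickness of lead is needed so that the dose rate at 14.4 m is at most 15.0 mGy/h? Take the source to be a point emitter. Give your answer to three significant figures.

1.77 cm

At 14.4 m, distance alone gives 5390 × (2.01/14.4)² = 5390 × 0.01948 = 105.0 mGy/h.
Further attenuation needed: 105.0/15.0 = 7.000.
n = log₂(7.000) = 2.807 half-value layers.
Thickness = 2.807 × 0.632 cm = 1.774 cm.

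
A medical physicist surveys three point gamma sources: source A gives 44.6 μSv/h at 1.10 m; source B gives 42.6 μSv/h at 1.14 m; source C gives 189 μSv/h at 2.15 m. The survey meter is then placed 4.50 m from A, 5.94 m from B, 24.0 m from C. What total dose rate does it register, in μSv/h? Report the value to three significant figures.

5.75 μSv/h

Each source contributes Iᵢ·(dᵢ/rᵢ)²; contributions add.
A: 44.6 × (1.10/4.50)² = 2.665 μSv/h
B: 42.6 × (1.14/5.94)² = 1.569 μSv/h
C: 189 × (2.15/24.0)² = 1.517 μSv/h
Total = 2.665 + 1.569 + 1.517 = 5.751 μSv/h.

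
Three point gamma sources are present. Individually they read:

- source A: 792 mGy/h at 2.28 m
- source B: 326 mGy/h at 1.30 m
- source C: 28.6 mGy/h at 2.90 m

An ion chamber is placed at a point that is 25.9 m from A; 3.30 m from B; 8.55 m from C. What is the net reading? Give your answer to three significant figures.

60.0 mGy/h

By superposition, sum each source's inverse-square contribution:
A: 792 × (2.28/25.9)² = 6.138 mGy/h
B: 326 × (1.30/3.30)² = 50.59 mGy/h
C: 28.6 × (2.90/8.55)² = 3.290 mGy/h
Total = 6.138 + 50.59 + 3.290 = 60.02 mGy/h.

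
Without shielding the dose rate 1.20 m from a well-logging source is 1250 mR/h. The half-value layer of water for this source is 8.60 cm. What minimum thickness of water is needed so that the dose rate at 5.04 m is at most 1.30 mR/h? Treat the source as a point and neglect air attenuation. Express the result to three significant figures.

At 5.04 m, distance alone gives (1.20/5.04)² = 0.05669, so 1250 × 0.05669 = 70.86 mR/h.
Further attenuation needed: 70.86/1.30 = 54.51.
n = log₂(54.51) = 5.768 half-value layers.
Thickness = 5.768 × 8.60 cm = 49.60 cm.

49.6 cm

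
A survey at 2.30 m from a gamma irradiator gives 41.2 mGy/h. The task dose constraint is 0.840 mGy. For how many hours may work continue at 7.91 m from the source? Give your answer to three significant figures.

Applying the 1/r² law, rate at 7.91 m:
(2.30/7.91)² = 0.08455, so 41.2 × 0.08455 = 3.483 mGy/h.
Stay time = 0.840 mGy ÷ 3.483 mGy/h = 0.2412 h.

0.241 h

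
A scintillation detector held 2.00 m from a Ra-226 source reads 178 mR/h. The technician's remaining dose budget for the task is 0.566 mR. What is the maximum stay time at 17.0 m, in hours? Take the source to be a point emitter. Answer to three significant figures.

0.230 h

Since intensity falls as 1/r², rate at 17.0 m:
(2.00/17.0)² = 0.01384, so 178 × 0.01384 = 2.464 mR/h.
Stay time = 0.566 mR ÷ 2.464 mR/h = 0.2297 h.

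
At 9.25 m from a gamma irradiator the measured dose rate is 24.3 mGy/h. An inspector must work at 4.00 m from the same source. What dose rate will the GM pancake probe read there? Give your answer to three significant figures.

130 mGy/h

Using I₁d₁² = I₂d₂², scaling from 9.25 m to 4.00 m:
(9.25/4.00)² = 5.348, so 24.3 × 5.348 = 130.0 mGy/h.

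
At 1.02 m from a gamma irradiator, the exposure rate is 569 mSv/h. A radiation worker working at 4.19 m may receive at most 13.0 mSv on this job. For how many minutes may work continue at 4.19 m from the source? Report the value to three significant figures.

Using I₁d₁² = I₂d₂², rate at 4.19 m:
569 × (1.02/4.19)² = 569 × 0.05926 = 33.72 mSv/h.
Stay time = 13.0 mSv ÷ 33.72 mSv/h = 0.3855 h = 23.13 min.

23.1 min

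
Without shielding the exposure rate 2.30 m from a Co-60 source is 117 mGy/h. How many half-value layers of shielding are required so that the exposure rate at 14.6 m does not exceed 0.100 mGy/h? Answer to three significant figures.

4.86 half-value layers

At 14.6 m, distance alone gives (2.30/14.6)² = 0.02482, so 117 × 0.02482 = 2.904 mGy/h.
Further attenuation needed: 2.904/0.100 = 29.04.
n = log₂(29.04) = 4.860 half-value layers.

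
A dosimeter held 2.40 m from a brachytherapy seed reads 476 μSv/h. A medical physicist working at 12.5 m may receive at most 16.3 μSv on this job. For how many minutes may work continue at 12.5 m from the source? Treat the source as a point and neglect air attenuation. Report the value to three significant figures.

55.7 min

Using I₁d₁² = I₂d₂², rate at 12.5 m:
(2.40/12.5)² = 0.03686, so 476 × 0.03686 = 17.55 μSv/h.
Stay time = 16.3 μSv ÷ 17.55 μSv/h = 0.9288 h = 55.73 min.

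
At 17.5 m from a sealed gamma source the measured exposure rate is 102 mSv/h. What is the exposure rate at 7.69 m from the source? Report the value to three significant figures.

Using I₁d₁² = I₂d₂², scaling from 17.5 m to 7.69 m:
(17.5/7.69)² = 5.179, so 102 × 5.179 = 528.3 mSv/h.

528 mSv/h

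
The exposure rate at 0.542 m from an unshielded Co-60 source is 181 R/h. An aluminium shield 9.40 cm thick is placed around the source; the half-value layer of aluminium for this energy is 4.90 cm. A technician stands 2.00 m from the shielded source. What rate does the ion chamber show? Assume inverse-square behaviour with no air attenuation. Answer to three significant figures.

Distance alone: (0.542/2.00)² = 0.07344, so 181 × 0.07344 = 13.29 R/h.
Shield: 9.40/4.90 = 1.918 half-value layers → attenuation 2^(−1.918) = 0.2646.
Combined: 13.29 × 0.2646 = 3.517 R/h.

3.52 R/h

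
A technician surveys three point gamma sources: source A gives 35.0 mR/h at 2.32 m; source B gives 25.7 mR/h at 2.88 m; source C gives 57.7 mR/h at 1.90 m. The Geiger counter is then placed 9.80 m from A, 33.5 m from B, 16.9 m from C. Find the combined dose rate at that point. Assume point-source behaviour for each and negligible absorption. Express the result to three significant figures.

2.88 mR/h

Each source contributes Iᵢ·(dᵢ/rᵢ)²; contributions add.
A: 35.0 × (2.32/9.80)² = 1.962 mR/h
B: 25.7 × (2.88/33.5)² = 0.1899 mR/h
C: 57.7 × (1.90/16.9)² = 0.7293 mR/h
Total = 1.962 + 0.1899 + 0.7293 = 2.881 mR/h.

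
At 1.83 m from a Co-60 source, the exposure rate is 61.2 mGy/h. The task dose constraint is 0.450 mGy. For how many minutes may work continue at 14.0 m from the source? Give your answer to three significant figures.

25.8 min

Applying the 1/r² law, rate at 14.0 m:
(1.83/14.0)² = 0.01709, so 61.2 × 0.01709 = 1.046 mGy/h.
Stay time = 0.450 mGy ÷ 1.046 mGy/h = 0.4302 h = 25.81 min.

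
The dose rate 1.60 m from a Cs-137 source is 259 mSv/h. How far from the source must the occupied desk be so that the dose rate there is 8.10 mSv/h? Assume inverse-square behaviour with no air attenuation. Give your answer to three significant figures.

Using I₁d₁² = I₂d₂², d₂ = d₁·√(I₁/I₂).
I₁/I₂ = 259/8.10 = 31.98, so d₂ = 1.60 × √31.98 = 9.048 m.

9.05 m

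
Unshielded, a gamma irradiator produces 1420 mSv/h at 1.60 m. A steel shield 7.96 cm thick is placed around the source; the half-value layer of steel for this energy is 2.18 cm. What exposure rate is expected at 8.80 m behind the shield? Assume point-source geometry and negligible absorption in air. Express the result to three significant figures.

3.74 mSv/h

Distance alone: (1.60/8.80)² = 0.03306, so 1420 × 0.03306 = 46.95 mSv/h.
Shield: 7.96/2.18 = 3.651 half-value layers → attenuation 2^(−3.651) = 0.07960.
Combined: 46.95 × 0.07960 = 3.737 mSv/h.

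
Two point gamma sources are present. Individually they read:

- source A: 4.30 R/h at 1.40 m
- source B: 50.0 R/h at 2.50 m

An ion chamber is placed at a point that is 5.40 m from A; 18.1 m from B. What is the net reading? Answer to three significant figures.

1.24 R/h

By superposition, sum each source's inverse-square contribution:
A: 4.30 × (1.40/5.40)² = 0.2890 R/h
B: 50.0 × (2.50/18.1)² = 0.9539 R/h
Total = 0.2890 + 0.9539 = 1.243 R/h.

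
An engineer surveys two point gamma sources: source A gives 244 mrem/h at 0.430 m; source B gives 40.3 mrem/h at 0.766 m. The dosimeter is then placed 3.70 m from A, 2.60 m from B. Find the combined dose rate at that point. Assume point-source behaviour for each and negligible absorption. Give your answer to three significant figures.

By superposition, sum each source's inverse-square contribution:
A: 244 × (0.430/3.70)² = 3.296 mrem/h
B: 40.3 × (0.766/2.60)² = 3.498 mrem/h
Total = 3.296 + 3.498 = 6.794 mrem/h.

6.79 mrem/h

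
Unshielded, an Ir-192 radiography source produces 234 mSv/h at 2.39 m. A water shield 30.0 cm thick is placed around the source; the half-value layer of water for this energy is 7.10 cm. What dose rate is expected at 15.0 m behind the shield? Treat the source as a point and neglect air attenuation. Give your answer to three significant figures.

Distance alone: 234 × (2.39/15.0)² = 234 × 0.02539 = 5.941 mSv/h.
Shield: 30.0/7.10 = 4.225 half-value layers → attenuation 2^(−4.225) = 0.05347.
Combined: 5.941 × 0.05347 = 0.3177 mSv/h.

0.318 mSv/h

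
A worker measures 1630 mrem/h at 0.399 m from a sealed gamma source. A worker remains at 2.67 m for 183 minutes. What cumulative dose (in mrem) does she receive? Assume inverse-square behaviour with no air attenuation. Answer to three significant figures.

111 mrem

Intensity scales as (d₁/d₂)², so rate at 2.67 m:
(0.399/2.67)² = 0.02233, so 1630 × 0.02233 = 36.40 mrem/h.
Dose = rate × time = 36.40 mrem/h × 3.050 h = 111.0 mrem.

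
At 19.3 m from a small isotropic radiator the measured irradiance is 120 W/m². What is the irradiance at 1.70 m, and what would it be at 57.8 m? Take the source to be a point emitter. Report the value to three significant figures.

By the inverse-square law,
At 1.70 m: (19.3/1.70)² = 128.9, so 120 × 128.9 = 15470 W/m²
At 57.8 m: 15470 × (1.70/57.8)² = 15470 × 0.0008651 = 13.38 W/m².

15500 W/m²; 13.4 W/m²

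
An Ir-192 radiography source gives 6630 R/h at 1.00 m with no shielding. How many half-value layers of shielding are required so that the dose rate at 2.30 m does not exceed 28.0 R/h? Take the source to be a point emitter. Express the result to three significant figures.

5.48 half-value layers

At 2.30 m, distance alone gives 6630 × (1.00/2.30)² = 6630 × 0.1890 = 1253 R/h.
Further attenuation needed: 1253/28.0 = 44.75.
n = log₂(44.75) = 5.484 half-value layers.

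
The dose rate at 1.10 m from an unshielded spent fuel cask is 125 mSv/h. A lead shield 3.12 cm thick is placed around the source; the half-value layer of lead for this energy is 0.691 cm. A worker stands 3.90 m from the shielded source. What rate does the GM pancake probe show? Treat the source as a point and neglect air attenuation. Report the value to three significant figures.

0.435 mSv/h

Distance alone: 125 × (1.10/3.90)² = 125 × 0.07955 = 9.944 mSv/h.
Shield: 3.12/0.691 = 4.515 half-value layers → attenuation 2^(−4.515) = 0.04374.
Combined: 9.944 × 0.04374 = 0.4350 mSv/h.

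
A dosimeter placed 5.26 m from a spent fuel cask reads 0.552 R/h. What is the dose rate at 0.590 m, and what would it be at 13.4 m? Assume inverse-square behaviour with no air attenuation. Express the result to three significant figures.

Intensity scales as (d₁/d₂)², so
At 0.590 m: 0.552 × (5.26/0.590)² = 0.552 × 79.48 = 43.87 R/h
At 13.4 m: 43.87 × (0.590/13.4)² = 43.87 × 0.001939 = 0.08506 R/h.

43.9 R/h; 0.0851 R/h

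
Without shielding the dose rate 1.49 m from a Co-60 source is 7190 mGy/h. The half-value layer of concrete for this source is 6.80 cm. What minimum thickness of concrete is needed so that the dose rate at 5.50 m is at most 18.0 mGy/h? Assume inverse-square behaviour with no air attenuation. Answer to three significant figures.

33.1 cm

At 5.50 m, distance alone gives (1.49/5.50)² = 0.07339, so 7190 × 0.07339 = 527.7 mGy/h.
Further attenuation needed: 527.7/18.0 = 29.32.
n = log₂(29.32) = 4.874 half-value layers.
Thickness = 4.874 × 6.80 cm = 33.14 cm.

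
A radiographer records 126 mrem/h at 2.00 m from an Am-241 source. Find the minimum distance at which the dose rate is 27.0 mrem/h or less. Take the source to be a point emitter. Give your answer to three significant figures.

Applying the 1/r² law, d₂ = d₁·√(I₁/I₂).
I₁/I₂ = 126/27.0 = 4.667, so d₂ = 2.00 × √4.667 = 4.321 m.

4.32 m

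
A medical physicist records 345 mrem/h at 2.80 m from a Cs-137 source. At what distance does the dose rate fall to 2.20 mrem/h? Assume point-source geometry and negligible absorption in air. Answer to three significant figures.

Applying the 1/r² law, d₂ = d₁·√(I₁/I₂).
I₁/I₂ = 345/2.20 = 156.8, so d₂ = 2.80 × √156.8 = 35.06 m.

35.1 m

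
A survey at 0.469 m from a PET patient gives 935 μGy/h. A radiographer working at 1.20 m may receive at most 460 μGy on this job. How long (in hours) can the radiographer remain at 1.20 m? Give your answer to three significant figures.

Applying the 1/r² law, rate at 1.20 m:
(0.469/1.20)² = 0.1528, so 935 × 0.1528 = 142.9 μGy/h.
Stay time = 460 μGy ÷ 142.9 μGy/h = 3.219 h.

3.22 h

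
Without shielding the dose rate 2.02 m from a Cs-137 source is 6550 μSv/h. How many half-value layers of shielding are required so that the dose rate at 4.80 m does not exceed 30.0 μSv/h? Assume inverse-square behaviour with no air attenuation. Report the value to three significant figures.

At 4.80 m, distance alone gives (2.02/4.80)² = 0.1771, so 6550 × 0.1771 = 1160 μSv/h.
Further attenuation needed: 1160/30.0 = 38.67.
n = log₂(38.67) = 5.273 half-value layers.

5.27 half-value layers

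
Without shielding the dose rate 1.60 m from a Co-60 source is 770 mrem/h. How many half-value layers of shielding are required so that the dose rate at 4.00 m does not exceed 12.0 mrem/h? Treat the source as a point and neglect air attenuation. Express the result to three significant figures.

At 4.00 m, distance alone gives (1.60/4.00)² = 0.1600, so 770 × 0.1600 = 123.2 mrem/h.
Further attenuation needed: 123.2/12.0 = 10.27.
n = log₂(10.27) = 3.360 half-value layers.

3.36 half-value layers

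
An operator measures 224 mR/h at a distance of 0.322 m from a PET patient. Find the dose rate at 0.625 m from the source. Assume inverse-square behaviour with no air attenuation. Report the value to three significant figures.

By the inverse-square law, the rate at 0.625 m is
224 × (0.322/0.625)² = 224 × 0.2654 = 59.45 mR/h.

59.5 mR/h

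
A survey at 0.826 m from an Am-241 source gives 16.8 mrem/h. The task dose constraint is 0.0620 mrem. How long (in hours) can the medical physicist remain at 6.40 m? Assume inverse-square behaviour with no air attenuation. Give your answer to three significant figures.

Applying the 1/r² law, rate at 6.40 m:
(0.826/6.40)² = 0.01666, so 16.8 × 0.01666 = 0.2799 mrem/h.
Stay time = 0.0620 mrem ÷ 0.2799 mrem/h = 0.2215 h.

0.222 h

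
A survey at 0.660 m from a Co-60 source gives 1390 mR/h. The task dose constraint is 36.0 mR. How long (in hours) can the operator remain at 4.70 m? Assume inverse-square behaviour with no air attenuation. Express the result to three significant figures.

1.31 h

Using I₁d₁² = I₂d₂², rate at 4.70 m:
(0.660/4.70)² = 0.01972, so 1390 × 0.01972 = 27.41 mR/h.
Stay time = 36.0 mR ÷ 27.41 mR/h = 1.313 h.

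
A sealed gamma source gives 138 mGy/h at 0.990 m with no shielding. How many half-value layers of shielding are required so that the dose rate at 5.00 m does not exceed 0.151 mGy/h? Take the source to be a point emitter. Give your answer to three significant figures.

At 5.00 m, distance alone gives 138 × (0.990/5.00)² = 138 × 0.03920 = 5.410 mGy/h.
Further attenuation needed: 5.410/0.151 = 35.83.
n = log₂(35.83) = 5.163 half-value layers.

5.16 half-value layers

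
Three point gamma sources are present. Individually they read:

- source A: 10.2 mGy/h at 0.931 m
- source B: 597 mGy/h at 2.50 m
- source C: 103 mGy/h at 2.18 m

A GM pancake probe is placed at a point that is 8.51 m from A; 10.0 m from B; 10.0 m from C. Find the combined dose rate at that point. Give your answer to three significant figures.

By superposition, sum each source's inverse-square contribution:
A: 10.2 × (0.931/8.51)² = 0.1221 mGy/h
B: 597 × (2.50/10.0)² = 37.31 mGy/h
C: 103 × (2.18/10.0)² = 4.895 mGy/h
Total = 0.1221 + 37.31 + 4.895 = 42.33 mGy/h.

42.3 mGy/h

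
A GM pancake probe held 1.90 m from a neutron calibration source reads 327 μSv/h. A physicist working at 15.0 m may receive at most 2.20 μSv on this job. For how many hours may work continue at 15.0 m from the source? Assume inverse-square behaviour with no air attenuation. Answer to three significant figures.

Intensity scales as (d₁/d₂)², so rate at 15.0 m:
327 × (1.90/15.0)² = 327 × 0.01604 = 5.245 μSv/h.
Stay time = 2.20 μSv ÷ 5.245 μSv/h = 0.4194 h.

0.419 h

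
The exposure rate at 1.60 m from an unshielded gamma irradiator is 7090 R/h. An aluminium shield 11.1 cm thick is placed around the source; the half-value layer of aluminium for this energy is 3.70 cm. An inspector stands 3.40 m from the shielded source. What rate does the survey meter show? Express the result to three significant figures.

196 R/h

Distance alone: 7090 × (1.60/3.40)² = 7090 × 0.2215 = 1570 R/h.
Shield: 11.1/3.70 = 3.000 half-value layers → attenuation 2^(−3.000) = 0.1250.
Combined: 1570 × 0.1250 = 196.2 R/h.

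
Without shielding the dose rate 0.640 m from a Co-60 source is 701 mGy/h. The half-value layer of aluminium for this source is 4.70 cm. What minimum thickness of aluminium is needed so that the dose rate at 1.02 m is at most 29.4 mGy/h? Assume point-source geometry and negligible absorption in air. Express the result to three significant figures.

15.2 cm

At 1.02 m, distance alone gives 701 × (0.640/1.02)² = 701 × 0.3937 = 276.0 mGy/h.
Further attenuation needed: 276.0/29.4 = 9.388.
n = log₂(9.388) = 3.231 half-value layers.
Thickness = 3.231 × 4.70 cm = 15.19 cm.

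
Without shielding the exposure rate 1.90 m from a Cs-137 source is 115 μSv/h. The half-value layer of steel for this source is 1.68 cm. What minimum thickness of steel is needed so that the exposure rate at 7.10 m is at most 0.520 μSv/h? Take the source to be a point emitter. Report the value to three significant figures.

6.70 cm

At 7.10 m, distance alone gives (1.90/7.10)² = 0.07161, so 115 × 0.07161 = 8.235 μSv/h.
Further attenuation needed: 8.235/0.520 = 15.84.
n = log₂(15.84) = 3.986 half-value layers.
Thickness = 3.986 × 1.68 cm = 6.696 cm.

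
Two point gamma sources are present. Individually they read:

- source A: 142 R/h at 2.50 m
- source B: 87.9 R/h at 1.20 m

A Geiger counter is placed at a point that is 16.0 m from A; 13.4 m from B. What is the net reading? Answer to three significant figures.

4.17 R/h

Each source contributes Iᵢ·(dᵢ/rᵢ)²; contributions add.
A: 142 × (2.50/16.0)² = 3.467 R/h
B: 87.9 × (1.20/13.4)² = 0.7049 R/h
Total = 3.467 + 0.7049 = 4.172 R/h.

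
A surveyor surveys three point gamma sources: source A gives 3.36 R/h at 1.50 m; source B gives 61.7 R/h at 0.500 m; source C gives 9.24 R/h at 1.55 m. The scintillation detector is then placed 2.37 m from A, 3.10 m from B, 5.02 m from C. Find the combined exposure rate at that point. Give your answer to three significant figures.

By superposition, sum each source's inverse-square contribution:
A: 3.36 × (1.50/2.37)² = 1.346 R/h
B: 61.7 × (0.500/3.10)² = 1.605 R/h
C: 9.24 × (1.55/5.02)² = 0.8809 R/h
Total = 1.346 + 1.605 + 0.8809 = 3.832 R/h.

3.83 R/h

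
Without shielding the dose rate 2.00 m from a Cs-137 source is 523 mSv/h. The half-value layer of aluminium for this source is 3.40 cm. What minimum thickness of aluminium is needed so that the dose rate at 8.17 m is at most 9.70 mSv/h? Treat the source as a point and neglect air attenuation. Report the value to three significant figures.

5.75 cm

At 8.17 m, distance alone gives 523 × (2.00/8.17)² = 523 × 0.05993 = 31.34 mSv/h.
Further attenuation needed: 31.34/9.70 = 3.231.
n = log₂(3.231) = 1.692 half-value layers.
Thickness = 1.692 × 3.40 cm = 5.753 cm.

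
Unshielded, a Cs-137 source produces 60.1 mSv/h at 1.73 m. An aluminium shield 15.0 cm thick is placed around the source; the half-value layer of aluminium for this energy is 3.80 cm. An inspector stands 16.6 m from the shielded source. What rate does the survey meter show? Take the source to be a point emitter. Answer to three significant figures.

Distance alone: (1.73/16.6)² = 0.01086, so 60.1 × 0.01086 = 0.6527 mSv/h.
Shield: 15.0/3.80 = 3.947 half-value layers → attenuation 2^(−3.947) = 0.06484.
Combined: 0.6527 × 0.06484 = 0.04232 mSv/h.

0.0423 mSv/h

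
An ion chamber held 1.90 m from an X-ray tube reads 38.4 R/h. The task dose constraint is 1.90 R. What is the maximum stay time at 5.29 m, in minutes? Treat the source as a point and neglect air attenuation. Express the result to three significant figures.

Intensity scales as (d₁/d₂)², so rate at 5.29 m:
(1.90/5.29)² = 0.1290, so 38.4 × 0.1290 = 4.954 R/h.
Stay time = 1.90 R ÷ 4.954 R/h = 0.3835 h = 23.01 min.

23.0 min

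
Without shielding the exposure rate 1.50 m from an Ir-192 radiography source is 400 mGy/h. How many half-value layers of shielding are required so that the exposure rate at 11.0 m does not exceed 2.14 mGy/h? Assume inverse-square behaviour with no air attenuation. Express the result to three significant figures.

At 11.0 m, distance alone gives 400 × (1.50/11.0)² = 400 × 0.01860 = 7.440 mGy/h.
Further attenuation needed: 7.440/2.14 = 3.477.
n = log₂(3.477) = 1.798 half-value layers.

1.80 half-value layers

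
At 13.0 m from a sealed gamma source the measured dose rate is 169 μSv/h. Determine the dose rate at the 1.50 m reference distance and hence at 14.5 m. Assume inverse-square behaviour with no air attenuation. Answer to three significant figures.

Using I₁d₁² = I₂d₂²,
At 1.50 m: (13.0/1.50)² = 75.11, so 169 × 75.11 = 12690 μSv/h
At 14.5 m: (1.50/14.5)² = 0.01070, so 12690 × 0.01070 = 135.8 μSv/h.

12700 μSv/h; 136 μSv/h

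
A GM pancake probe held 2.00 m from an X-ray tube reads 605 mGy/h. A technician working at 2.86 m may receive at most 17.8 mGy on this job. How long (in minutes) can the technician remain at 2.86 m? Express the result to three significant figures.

3.61 min

Since intensity falls as 1/r², rate at 2.86 m:
605 × (2.00/2.86)² = 605 × 0.4890 = 295.8 mGy/h.
Stay time = 17.8 mGy ÷ 295.8 mGy/h = 0.06018 h = 3.611 min.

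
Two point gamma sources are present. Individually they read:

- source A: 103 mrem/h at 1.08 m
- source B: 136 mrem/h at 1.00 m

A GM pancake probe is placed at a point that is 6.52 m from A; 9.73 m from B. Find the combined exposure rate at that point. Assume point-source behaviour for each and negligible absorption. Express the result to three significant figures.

By superposition, sum each source's inverse-square contribution:
A: 103 × (1.08/6.52)² = 2.826 mrem/h
B: 136 × (1.00/9.73)² = 1.437 mrem/h
Total = 2.826 + 1.437 = 4.263 mrem/h.

4.26 mrem/h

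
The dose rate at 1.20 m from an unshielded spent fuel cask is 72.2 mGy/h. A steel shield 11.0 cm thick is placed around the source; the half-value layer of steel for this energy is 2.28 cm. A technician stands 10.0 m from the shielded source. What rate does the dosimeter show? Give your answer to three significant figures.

0.0367 mGy/h

Distance alone: (1.20/10.0)² = 0.01440, so 72.2 × 0.01440 = 1.040 mGy/h.
Shield: 11.0/2.28 = 4.825 half-value layers → attenuation 2^(−4.825) = 0.03528.
Combined: 1.040 × 0.03528 = 0.03669 mGy/h.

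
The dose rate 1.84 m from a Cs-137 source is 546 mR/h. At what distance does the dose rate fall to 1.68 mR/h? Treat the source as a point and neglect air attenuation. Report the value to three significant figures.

33.2 m

Using I₁d₁² = I₂d₂², d₂ = d₁·√(I₁/I₂).
I₁/I₂ = 546/1.68 = 325.0, so d₂ = 1.84 × √325.0 = 33.17 m.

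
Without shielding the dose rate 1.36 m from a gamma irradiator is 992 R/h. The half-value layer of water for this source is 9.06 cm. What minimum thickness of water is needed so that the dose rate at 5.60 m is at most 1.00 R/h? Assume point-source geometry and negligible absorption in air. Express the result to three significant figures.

At 5.60 m, distance alone gives 992 × (1.36/5.60)² = 992 × 0.05898 = 58.51 R/h.
Further attenuation needed: 58.51/1.00 = 58.51.
n = log₂(58.51) = 5.871 half-value layers.
Thickness = 5.871 × 9.06 cm = 53.19 cm.

53.2 cm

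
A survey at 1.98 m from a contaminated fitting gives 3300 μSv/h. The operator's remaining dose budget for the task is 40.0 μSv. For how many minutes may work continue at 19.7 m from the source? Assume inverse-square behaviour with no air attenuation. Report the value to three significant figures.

Applying the 1/r² law, rate at 19.7 m:
(1.98/19.7)² = 0.01010, so 3300 × 0.01010 = 33.33 μSv/h.
Stay time = 40.0 μSv ÷ 33.33 μSv/h = 1.200 h = 72.00 min.

72.0 min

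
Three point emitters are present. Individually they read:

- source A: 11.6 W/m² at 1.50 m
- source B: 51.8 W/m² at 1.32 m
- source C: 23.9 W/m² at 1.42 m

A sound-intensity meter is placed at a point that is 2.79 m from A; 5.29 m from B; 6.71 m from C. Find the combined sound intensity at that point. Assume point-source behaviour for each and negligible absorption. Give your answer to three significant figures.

Each source contributes Iᵢ·(dᵢ/rᵢ)²; contributions add.
A: 11.6 × (1.50/2.79)² = 3.353 W/m²
B: 51.8 × (1.32/5.29)² = 3.225 W/m²
C: 23.9 × (1.42/6.71)² = 1.070 W/m²
Total = 3.353 + 3.225 + 1.070 = 7.648 W/m².

7.65 W/m²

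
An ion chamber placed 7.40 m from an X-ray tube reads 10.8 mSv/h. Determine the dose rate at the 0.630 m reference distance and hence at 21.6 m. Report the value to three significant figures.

1490 mSv/h; 1.27 mSv/h

Using I₁d₁² = I₂d₂²,
At 0.630 m: 10.8 × (7.40/0.630)² = 10.8 × 138.0 = 1490 mSv/h
At 21.6 m: 1490 × (0.630/21.6)² = 1490 × 0.0008507 = 1.268 mSv/h.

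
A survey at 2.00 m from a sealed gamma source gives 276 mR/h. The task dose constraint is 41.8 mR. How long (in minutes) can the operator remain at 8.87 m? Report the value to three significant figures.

By the inverse-square law, rate at 8.87 m:
(2.00/8.87)² = 0.05084, so 276 × 0.05084 = 14.03 mR/h.
Stay time = 41.8 mR ÷ 14.03 mR/h = 2.979 h = 178.7 min.

179 min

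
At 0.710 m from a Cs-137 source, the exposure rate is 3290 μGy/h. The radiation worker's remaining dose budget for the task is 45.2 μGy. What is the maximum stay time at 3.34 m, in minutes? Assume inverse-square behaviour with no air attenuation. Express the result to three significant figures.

18.2 min

Applying the 1/r² law, rate at 3.34 m:
(0.710/3.34)² = 0.04519, so 3290 × 0.04519 = 148.7 μGy/h.
Stay time = 45.2 μGy ÷ 148.7 μGy/h = 0.3040 h = 18.24 min.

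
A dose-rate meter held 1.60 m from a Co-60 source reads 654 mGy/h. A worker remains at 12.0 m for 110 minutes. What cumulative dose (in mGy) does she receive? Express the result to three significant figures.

21.3 mGy

Using I₁d₁² = I₂d₂², rate at 12.0 m:
(1.60/12.0)² = 0.01778, so 654 × 0.01778 = 11.63 mGy/h.
Dose = rate × time = 11.63 mGy/h × 1.833 h = 21.32 mGy.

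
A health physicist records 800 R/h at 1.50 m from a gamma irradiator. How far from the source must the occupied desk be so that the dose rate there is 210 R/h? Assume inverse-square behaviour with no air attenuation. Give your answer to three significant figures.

Applying the 1/r² law, d₂ = d₁·√(I₁/I₂).
I₁/I₂ = 800/210 = 3.810, so d₂ = 1.50 × √3.810 = 2.928 m.

2.93 m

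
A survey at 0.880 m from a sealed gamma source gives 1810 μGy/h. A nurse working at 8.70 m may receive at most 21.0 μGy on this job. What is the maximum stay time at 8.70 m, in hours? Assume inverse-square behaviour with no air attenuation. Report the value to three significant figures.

1.13 h

Using I₁d₁² = I₂d₂², rate at 8.70 m:
(0.880/8.70)² = 0.01023, so 1810 × 0.01023 = 18.52 μGy/h.
Stay time = 21.0 μGy ÷ 18.52 μGy/h = 1.134 h.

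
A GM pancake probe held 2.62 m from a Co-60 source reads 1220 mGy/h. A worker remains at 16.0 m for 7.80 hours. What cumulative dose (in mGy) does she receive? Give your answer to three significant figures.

By the inverse-square law, rate at 16.0 m:
1220 × (2.62/16.0)² = 1220 × 0.02681 = 32.71 mGy/h.
Dose = rate × time = 32.71 mGy/h × 7.800 h = 255.1 mGy.

255 mGy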